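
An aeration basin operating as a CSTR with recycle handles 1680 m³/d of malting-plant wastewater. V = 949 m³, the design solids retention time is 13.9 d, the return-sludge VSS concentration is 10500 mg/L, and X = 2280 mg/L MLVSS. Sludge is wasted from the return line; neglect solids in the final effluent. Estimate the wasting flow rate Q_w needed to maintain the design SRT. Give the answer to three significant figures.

Q_w = (V·X)/(θ_c X_r) = 949.0 × 2280 / (13.9 × 10500) = 14.83 m³/d.

Q_w ≈ 14.8 m³/d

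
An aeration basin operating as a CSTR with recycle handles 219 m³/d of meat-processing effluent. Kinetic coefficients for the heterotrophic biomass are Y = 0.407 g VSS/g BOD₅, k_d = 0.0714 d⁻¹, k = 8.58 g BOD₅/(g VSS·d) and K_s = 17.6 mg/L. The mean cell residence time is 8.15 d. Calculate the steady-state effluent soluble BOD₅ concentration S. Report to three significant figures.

From the Monod/SRT balance for a CMAS, S = K_s·(1+k_d θ_c)/[θ_c·(Y k − k_d) − 1] = 17.6 × (1 + 0.0714 × 8.15) / [8.15 × (0.407 × 8.58 − 0.0714) − 1] = 27.84 / 26.88 = 1.036 mg/L.

S ≈ 1.04 mg/L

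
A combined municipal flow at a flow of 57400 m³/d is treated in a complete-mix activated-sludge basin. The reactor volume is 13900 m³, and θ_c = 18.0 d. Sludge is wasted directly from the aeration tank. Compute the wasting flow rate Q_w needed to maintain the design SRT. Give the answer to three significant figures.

Wasting from the aeration tank: Q_w = V / θ_c = 13900 / 18.0 = 772.2 m³/d.

Q_w ≈ 772 m³/d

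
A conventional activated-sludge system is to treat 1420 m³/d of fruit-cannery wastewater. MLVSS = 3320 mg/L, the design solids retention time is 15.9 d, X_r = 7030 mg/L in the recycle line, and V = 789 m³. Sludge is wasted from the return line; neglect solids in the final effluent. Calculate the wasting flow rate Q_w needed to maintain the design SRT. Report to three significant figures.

Q_w ≈ 23.4 m³/d

Wasting from the return line (neglecting effluent solids): Q_w = V·X / (θ_c·X_r) = 789.0 × 3320 / (15.9 × 7030) = 23.43 m³/d.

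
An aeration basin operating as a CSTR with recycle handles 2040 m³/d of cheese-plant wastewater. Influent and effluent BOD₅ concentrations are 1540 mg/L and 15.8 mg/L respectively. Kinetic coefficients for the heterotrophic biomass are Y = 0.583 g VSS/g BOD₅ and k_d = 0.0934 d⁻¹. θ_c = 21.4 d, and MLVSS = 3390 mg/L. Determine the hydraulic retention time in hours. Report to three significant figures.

τ ≈ 44.9 h

Steady-state biomass mass balance: V·X·(1 + k_d·θ_c) = Y·Q·(S₀ − S)·θ_c, so V = 0.583 × 2040 × (1540 − 15.8) × 21.4 / [3390 × (1 + 0.0934 × 21.4)] = 3.88×10^7 / 10166 = 3816 m³.
Hydraulic retention time τ = V/Q = 3816 / 2040 = 1.871 d = 44.89 h.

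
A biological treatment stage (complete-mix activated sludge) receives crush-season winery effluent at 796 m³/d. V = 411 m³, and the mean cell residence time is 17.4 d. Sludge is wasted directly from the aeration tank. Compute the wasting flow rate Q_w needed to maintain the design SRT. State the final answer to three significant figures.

Wasting from the aeration tank: Q_w = V / θ_c = 411.0 / 17.4 = 23.62 m³/d.

Q_w ≈ 23.6 m³/d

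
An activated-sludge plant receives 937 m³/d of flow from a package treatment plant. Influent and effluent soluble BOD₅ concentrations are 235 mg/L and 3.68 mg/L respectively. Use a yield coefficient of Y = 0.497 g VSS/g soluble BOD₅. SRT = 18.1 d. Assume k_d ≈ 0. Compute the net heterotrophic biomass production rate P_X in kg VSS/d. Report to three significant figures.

Since k_d ≈ 0, Y_obs = Y = 0.497 g VSS/g soluble BOD₅.
Mass of soluble BOD₅ removed per day: Q(S₀ − S) = 937 × 231.3 g/m³ = 216.7 kg/d.
So the net sludge growth is P_X = 0.4970 × 216.7 = 107.7 kg VSS/d.

P_X ≈ 108 kg VSS/d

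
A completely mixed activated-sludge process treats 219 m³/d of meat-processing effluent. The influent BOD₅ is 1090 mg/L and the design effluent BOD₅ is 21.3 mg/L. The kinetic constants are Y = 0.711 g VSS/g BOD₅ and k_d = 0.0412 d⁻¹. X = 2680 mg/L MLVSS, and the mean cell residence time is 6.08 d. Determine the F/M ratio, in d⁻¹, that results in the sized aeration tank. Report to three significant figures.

F/M ≈ 0.295 d⁻¹

From the SRT design equation V = Y Q (S₀−S) θ_c / [X (1 + k_d θ_c)] = 0.711 × 219 × (1090 − 21.3) × 6.08 / [2680 × (1 + 0.0412 × 6.08)] = 1.01×10^6 / 3351 = 301.9 m³.
F/M = applied load / biomass = Q·S₀/(V·X) = 219 × 1090 / (301.9 × 2680) = 0.2950 d⁻¹.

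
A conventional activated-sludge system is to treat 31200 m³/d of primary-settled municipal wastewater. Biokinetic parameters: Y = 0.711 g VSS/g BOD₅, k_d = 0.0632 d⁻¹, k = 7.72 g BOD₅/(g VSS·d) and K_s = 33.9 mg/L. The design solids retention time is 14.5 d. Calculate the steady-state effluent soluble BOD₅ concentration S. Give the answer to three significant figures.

S ≈ 0.836 mg/L

For a completely mixed reactor with recycle the Lawrence–McCarty relation gives S = K_s·(1 + k_d·θ_c) / [θ_c·(Y·k − k_d) − 1] = 33.9 × (1 + 0.0632 × 14.5) / [14.5 × (0.711 × 7.72 − 0.0632) − 1] = 64.97 / 77.67 = 0.8364 mg/L.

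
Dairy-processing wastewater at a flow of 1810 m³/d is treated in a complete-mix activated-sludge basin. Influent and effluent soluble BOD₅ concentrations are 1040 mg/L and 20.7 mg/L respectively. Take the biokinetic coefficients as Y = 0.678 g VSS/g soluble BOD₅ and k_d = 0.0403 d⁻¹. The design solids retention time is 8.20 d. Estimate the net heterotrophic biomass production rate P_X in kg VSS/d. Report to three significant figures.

The observed yield is Y_obs = Y/(1 + k_d·θ_c) = 0.678 / (1 + 0.0403 × 8.20) = 0.678 / 1.330 = 0.5096 g VSS per g soluble BOD₅ removed.
Q·(S₀ − S) = 1810 × (1040 − 20.7) × 10⁻³ = 1845 kg/d removed.
Biomass produced: P_X = Y_obs·Q·ΔS = 0.5096 × 1845 ≈ 940.2 kg VSS/d.

P_X ≈ 940 kg VSS/d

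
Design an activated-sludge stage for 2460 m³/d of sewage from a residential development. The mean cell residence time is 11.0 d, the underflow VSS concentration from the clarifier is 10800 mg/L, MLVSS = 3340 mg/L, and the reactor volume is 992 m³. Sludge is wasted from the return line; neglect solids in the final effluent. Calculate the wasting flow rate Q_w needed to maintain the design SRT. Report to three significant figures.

Q_w = (V·X)/(θ_c X_r) = 992.0 × 3340 / (11.0 × 10800) = 27.89 m³/d.

Q_w ≈ 27.9 m³/d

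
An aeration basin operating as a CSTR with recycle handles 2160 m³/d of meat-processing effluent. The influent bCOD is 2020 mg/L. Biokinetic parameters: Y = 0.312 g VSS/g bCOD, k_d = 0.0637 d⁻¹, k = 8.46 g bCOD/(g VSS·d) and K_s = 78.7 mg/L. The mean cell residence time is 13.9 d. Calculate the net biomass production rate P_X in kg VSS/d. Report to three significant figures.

Effluent substrate depends only on kinetics and SRT: S = K_s(1 + k_d θ_c) / [θ_c(Yk − k_d) − 1] = 78.7 × (1 + 0.0637 × 13.9) / [13.9 × (0.312 × 8.46 − 0.0637) − 1] = 148.4 / 34.80 = 4.263 mg/L.
Y_obs = Y / (1 + k_d θ_c) = 0.312 / (1 + 0.0637 × 13.9) = 0.312 / 1.885 = 0.1655.
Q·(S₀ − S) = 2160 × (2020 − 4.26) × 10⁻³ = 4354 kg/d removed.
Net biomass production P_X = Y_obs × Q·(S₀ − S) = 0.1655 × 4354 = 720.5 kg VSS/d.

P_X ≈ 720 kg VSS/d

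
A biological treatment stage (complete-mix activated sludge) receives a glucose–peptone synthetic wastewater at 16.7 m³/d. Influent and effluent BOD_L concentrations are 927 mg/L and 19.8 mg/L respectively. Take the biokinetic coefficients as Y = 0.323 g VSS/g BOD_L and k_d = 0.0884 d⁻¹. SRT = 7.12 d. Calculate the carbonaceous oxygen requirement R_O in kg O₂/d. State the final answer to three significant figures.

R_O ≈ 10.9 kg O₂/d

The observed yield is Y_obs = Y/(1 + k_d·θ_c) = 0.323 / (1 + 0.0884 × 7.12) = 0.323 / 1.629 = 0.1982 g VSS per g BOD_L removed.
Mass of BOD_L removed per day: Q(S₀ − S) = 16.7 × 907.2 g/m³ = 15.15 kg/d.
Biomass synthesised: P_X = Y_obs × 15.15 = 3.003 kg VSS/d.
R_O = Q·(S₀ − S) − 1.42·P_X = 15.15 − 1.42 × 3.003 = 10.89 kg O₂/d.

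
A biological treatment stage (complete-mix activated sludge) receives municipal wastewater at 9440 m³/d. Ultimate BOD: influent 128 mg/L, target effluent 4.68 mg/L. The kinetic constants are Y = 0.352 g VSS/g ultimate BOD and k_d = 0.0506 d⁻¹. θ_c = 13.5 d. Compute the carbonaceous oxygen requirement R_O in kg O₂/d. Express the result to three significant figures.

R_O ≈ 818 kg O₂/d

The observed yield is Y_obs = Y/(1 + k_d·θ_c) = 0.352 / (1 + 0.0506 × 13.5) = 0.352 / 1.683 = 0.2091 g VSS per g ultimate BOD removed.
ΔS = 128 − 4.68 = 123.3 mg/L, so the substrate removal rate is 9440 × 123.3/1000 = 1164 kg ultimate BOD/d.
Net sludge production P_X = 0.2091 × 1164 = 243.5 kg VSS/d.
Carbonaceous O₂ demand = substrate oxidised − cell-mass equivalent = 1164 − 1.42 × 243.5 = 818.4 kg O₂/d.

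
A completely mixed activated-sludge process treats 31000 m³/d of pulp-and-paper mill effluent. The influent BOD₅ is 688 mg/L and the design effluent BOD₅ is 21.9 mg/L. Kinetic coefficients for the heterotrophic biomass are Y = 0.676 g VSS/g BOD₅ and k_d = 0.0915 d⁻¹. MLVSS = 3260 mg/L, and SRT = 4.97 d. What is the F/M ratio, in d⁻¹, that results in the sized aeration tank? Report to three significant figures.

F/M ≈ 0.447 d⁻¹

From the SRT design equation V = Y Q (S₀−S) θ_c / [X (1 + k_d θ_c)] = 0.676 × 31000 × (688 − 21.9) × 4.97 / [3260 × (1 + 0.0915 × 4.97)] = 6.94×10^7 / 4743 = 14628 m³.
Food-to-microorganism ratio F/M = Q S₀ / (V X) = 31000 × 688 / (14628 × 3260) = 0.4472 d⁻¹.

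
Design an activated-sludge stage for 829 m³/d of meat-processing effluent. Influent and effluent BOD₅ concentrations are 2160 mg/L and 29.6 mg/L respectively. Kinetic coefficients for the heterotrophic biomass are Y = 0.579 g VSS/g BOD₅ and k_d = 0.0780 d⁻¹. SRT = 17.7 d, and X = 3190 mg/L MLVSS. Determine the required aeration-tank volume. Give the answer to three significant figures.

Steady-state biomass mass balance: V·X·(1 + k_d·θ_c) = Y·Q·(S₀ − S)·θ_c, so V = 0.579 × 829 × (2160 − 29.6) × 17.7 / [3190 × (1 + 0.0780 × 17.7)] = 1.81×10^7 / 7594 = 2383 m³.

V ≈ 2380 m³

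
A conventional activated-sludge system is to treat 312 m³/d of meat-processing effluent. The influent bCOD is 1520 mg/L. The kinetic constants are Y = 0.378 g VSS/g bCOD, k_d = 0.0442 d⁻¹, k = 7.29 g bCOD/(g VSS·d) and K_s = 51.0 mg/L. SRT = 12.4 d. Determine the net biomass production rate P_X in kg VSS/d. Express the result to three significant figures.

Effluent substrate depends only on kinetics and SRT: S = K_s(1 + k_d θ_c) / [θ_c(Yk − k_d) − 1] = 51.0 × (1 + 0.0442 × 12.4) / [12.4 × (0.378 × 7.29 − 0.0442) − 1] = 78.95 / 32.62 = 2.420 mg/L.
Observed yield with endogenous decay: Y_obs = Y / (1 + k_d·θ_c) = 0.378 / (1 + 0.0442 × 12.4) = 0.378 / 1.548 = 0.2442 g VSS/g bCOD.
ΔS = 1520 − 2.42 = 1518 mg/L, so the substrate removal rate is 312 × 1518/1000 = 473.5 kg bCOD/d.
So the net sludge growth is P_X = 0.2442 × 473.5 = 115.6 kg VSS/d.

P_X ≈ 116 kg VSS/d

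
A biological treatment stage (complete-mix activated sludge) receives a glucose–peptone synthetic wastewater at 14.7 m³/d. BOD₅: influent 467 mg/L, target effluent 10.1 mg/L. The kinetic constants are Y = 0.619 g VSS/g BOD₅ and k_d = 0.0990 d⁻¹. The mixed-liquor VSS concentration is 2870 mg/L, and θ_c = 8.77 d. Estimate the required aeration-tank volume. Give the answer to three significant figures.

From the SRT design equation V = Y Q (S₀−S) θ_c / [X (1 + k_d θ_c)] = 0.619 × 14.7 × (467 − 10.1) × 8.77 / [2870 × (1 + 0.0990 × 8.77)] = 3.65×10^4 / 5362 = 6.800 m³.

V ≈ 6.80 m³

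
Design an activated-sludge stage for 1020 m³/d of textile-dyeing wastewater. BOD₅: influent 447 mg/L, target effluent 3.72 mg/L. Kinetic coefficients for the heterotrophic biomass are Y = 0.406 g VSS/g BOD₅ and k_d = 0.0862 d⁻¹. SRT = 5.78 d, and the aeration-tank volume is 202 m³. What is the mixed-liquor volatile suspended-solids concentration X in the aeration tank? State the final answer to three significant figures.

X ≈ 3510 mg/L

From V·X·(1 + k_d·θ_c) = Y·Q·(S₀ − S)·θ_c: X = 0.406 × 1020 × (447 − 3.72) × 5.78 / [202 × (1 + 0.0862 × 5.78)] = 3506 mg/L.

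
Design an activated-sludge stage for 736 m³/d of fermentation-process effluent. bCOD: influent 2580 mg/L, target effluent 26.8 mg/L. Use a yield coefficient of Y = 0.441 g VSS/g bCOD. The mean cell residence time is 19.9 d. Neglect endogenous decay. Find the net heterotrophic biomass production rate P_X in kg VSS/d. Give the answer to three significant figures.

With endogenous decay neglected, the observed yield equals the true yield: Y_obs = Y = 0.441 g VSS/g bCOD.
ΔS = 2580 − 26.8 = 2553 mg/L, so the substrate removal rate is 736 × 2553/1000 = 1879 kg bCOD/d.
Net biomass production P_X = Y_obs × Q·(S₀ − S) = 0.4410 × 1879 = 828.7 kg VSS/d.

P_X ≈ 829 kg VSS/d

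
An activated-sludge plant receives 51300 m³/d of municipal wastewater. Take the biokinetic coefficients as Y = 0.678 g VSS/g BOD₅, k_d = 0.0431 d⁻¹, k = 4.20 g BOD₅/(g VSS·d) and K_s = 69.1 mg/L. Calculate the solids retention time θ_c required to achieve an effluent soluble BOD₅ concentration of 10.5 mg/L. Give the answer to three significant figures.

From 1/θ_c = Y·k·S/(K_s + S) − k_d: Y·k·S/(K_s+S) = 0.678 × 4.20 × 10.5 / (69.1 + 10.5) = 0.3756 d⁻¹.
θ_c = 1/(μ − k_d) = 1/(0.3756 − 0.0431) = 1/0.3325 = 3.007 d.

θ_c ≈ 3.01 d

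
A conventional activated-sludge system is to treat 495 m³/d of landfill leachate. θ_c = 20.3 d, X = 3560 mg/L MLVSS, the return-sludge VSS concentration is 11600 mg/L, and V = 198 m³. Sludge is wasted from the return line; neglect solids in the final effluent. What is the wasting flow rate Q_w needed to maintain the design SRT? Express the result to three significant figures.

Wasting from the return line (neglecting effluent solids): Q_w = V·X / (θ_c·X_r) = 198.0 × 3560 / (20.3 × 11600) = 2.993 m³/d.

Q_w ≈ 2.99 m³/d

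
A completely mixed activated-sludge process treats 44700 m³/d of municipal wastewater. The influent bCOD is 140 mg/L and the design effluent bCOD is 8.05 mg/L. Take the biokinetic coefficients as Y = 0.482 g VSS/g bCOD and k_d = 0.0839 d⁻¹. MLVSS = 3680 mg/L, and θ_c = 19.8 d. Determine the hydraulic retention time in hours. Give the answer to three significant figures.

τ ≈ 3.09 h

From the SRT design equation V = Y Q (S₀−S) θ_c / [X (1 + k_d θ_c)] = 0.482 × 44700 × (140 − 8.05) × 19.8 / [3680 × (1 + 0.0839 × 19.8)] = 5.63×10^7 / 9793 = 5748 m³.
HRT = V/Q = 5748 m³ / 44700 m³·d⁻¹ = 0.1286 d × 24 = 3.086 h.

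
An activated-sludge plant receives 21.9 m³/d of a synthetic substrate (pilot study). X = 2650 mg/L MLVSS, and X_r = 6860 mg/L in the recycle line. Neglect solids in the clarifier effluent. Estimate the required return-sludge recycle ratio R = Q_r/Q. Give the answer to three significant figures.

R ≈ 0.629

Mass balance around the secondary clarifier (neglecting effluent solids): R = X / (X_r − X) = 2650 / (6860 − 2650) = 0.6295.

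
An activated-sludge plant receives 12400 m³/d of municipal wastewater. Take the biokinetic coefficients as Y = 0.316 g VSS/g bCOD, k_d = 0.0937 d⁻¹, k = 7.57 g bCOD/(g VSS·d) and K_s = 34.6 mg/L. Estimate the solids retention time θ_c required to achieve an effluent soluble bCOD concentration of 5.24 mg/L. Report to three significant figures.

θ_c ≈ 4.53 d

From 1/θ_c = Y·k·S/(K_s + S) − k_d: Y·k·S/(K_s+S) = 0.316 × 7.57 × 5.24 / (34.6 + 5.24) = 0.3146 d⁻¹.
θ_c = 1/(μ − k_d) = 1/(0.3146 − 0.0937) = 1/0.2209 = 4.526 d.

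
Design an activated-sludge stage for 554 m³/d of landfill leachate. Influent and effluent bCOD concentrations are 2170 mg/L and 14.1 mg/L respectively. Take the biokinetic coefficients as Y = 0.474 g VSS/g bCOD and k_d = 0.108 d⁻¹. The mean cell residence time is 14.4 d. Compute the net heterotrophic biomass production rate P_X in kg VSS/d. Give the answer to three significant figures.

The observed yield is Y_obs = Y/(1 + k_d·θ_c) = 0.474 / (1 + 0.108 × 14.4) = 0.474 / 2.555 = 0.1855 g VSS per g bCOD removed.
Mass of bCOD removed per day: Q(S₀ − S) = 554 × 2156 g/m³ = 1194 kg/d.
Net biomass production P_X = Y_obs × Q·(S₀ − S) = 0.1855 × 1194 = 221.6 kg VSS/d.

P_X ≈ 222 kg VSS/d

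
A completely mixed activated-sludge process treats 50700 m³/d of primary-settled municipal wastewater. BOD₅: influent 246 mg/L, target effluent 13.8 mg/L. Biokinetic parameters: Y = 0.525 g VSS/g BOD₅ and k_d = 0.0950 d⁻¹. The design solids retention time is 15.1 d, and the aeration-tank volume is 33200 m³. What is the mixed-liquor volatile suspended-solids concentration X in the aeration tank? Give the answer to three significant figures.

X ≈ 1150 mg/L

Solving the biomass balance for X: X = Y Q (S₀−S) θ_c / [V (1+k_d θ_c)] = 0.525 × 50700 × (246 − 13.8) × 15.1 / [33200 × (1 + 0.0950 × 15.1)] = 1155 mg/L.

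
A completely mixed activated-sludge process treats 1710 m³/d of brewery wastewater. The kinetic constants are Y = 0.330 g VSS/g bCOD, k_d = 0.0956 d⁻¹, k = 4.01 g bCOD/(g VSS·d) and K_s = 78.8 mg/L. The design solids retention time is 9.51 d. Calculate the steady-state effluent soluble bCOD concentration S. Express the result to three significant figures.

S ≈ 14.1 mg/L

For a completely mixed reactor with recycle the Lawrence–McCarty relation gives S = K_s·(1 + k_d·θ_c) / [θ_c·(Y·k − k_d) − 1] = 78.8 × (1 + 0.0956 × 9.51) / [9.51 × (0.330 × 4.01 − 0.0956) − 1] = 150.4 / 10.68 = 14.09 mg/L.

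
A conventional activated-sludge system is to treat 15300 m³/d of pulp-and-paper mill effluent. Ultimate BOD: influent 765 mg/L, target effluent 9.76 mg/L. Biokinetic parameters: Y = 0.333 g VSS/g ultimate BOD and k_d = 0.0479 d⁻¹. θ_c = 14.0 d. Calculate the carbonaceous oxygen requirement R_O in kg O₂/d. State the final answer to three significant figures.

Correct the yield for decay: Y_obs = Y/(1 + k_d θ_c) = 0.333 / (1 + 0.0479 × 14.0) = 0.333 / 1.671 = 0.1993.
ΔS = 765 − 9.76 = 755.2 mg/L, so the substrate removal rate is 15300 × 755.2/1000 = 11555 kg ultimate BOD/d.
Net sludge production P_X = 0.1993 × 11555 = 2303 kg VSS/d.
R_O = Q·ΔS − 1.42 P_X = 11555 − 3271 = 8285 kg O₂/d.

R_O ≈ 8280 kg O₂/d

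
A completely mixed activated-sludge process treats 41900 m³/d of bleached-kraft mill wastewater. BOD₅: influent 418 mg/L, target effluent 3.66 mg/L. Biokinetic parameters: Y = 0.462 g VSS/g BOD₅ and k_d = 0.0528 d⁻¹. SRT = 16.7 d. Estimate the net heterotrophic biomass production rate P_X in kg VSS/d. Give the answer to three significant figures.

Observed yield with endogenous decay: Y_obs = Y / (1 + k_d·θ_c) = 0.462 / (1 + 0.0528 × 16.7) = 0.462 / 1.882 = 0.2455 g VSS/g BOD₅.
ΔS = 418 − 3.66 = 414.3 mg/L, so the substrate removal rate is 41900 × 414.3/1000 = 17361 kg BOD₅/d.
P_X = Y_obs · Q(S₀ − S) = 0.2455 × 17361 = 4262 kg VSS/d.

P_X ≈ 4260 kg VSS/d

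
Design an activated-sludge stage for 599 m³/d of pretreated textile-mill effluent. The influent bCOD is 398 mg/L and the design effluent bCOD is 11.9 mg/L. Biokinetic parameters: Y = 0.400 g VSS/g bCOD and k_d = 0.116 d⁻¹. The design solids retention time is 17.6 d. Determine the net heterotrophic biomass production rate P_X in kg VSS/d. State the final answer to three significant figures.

Correct the yield for decay: Y_obs = Y/(1 + k_d θ_c) = 0.400 / (1 + 0.116 × 17.6) = 0.400 / 3.042 = 0.1315.
Q·(S₀ − S) = 599 × (398 − 11.9) × 10⁻³ = 231.3 kg/d removed.
Biomass produced: P_X = Y_obs·Q·ΔS = 0.1315 × 231.3 ≈ 30.41 kg VSS/d.

P_X ≈ 30.4 kg VSS/d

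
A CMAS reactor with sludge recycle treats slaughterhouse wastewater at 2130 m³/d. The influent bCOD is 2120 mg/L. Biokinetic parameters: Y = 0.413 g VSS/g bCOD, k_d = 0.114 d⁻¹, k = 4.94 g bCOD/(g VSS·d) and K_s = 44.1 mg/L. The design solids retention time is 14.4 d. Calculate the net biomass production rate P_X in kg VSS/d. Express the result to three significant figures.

P_X ≈ 705 kg VSS/d

For a completely mixed reactor with recycle the Lawrence–McCarty relation gives S = K_s·(1 + k_d·θ_c) / [θ_c·(Y·k − k_d) − 1] = 44.1 × (1 + 0.114 × 14.4) / [14.4 × (0.413 × 4.94 − 0.114) − 1] = 116.5 / 26.74 = 4.357 mg/L.
Correct the yield for decay: Y_obs = Y/(1 + k_d θ_c) = 0.413 / (1 + 0.114 × 14.4) = 0.413 / 2.642 = 0.1563.
Mass of bCOD removed per day: Q(S₀ − S) = 2130 × 2116 g/m³ = 4506 kg/d.
Biomass produced: P_X = Y_obs·Q·ΔS = 0.1563 × 4506 ≈ 704.5 kg VSS/d.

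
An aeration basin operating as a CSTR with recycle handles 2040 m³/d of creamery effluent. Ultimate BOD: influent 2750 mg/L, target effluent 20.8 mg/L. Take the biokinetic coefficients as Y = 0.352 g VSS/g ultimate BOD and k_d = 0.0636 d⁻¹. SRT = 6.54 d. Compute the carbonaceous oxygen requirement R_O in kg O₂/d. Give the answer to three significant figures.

R_O ≈ 3600 kg O₂/d

Observed yield with endogenous decay: Y_obs = Y / (1 + k_d·θ_c) = 0.352 / (1 + 0.0636 × 6.54) = 0.352 / 1.416 = 0.2486 g VSS/g ultimate BOD.
Mass of ultimate BOD removed per day: Q(S₀ − S) = 2040 × 2729 g/m³ = 5568 kg/d.
Net sludge production P_X = 0.2486 × 5568 = 1384 kg VSS/d.
R_O = Q·ΔS − 1.42 P_X = 5568 − 1965 = 3602 kg O₂/d.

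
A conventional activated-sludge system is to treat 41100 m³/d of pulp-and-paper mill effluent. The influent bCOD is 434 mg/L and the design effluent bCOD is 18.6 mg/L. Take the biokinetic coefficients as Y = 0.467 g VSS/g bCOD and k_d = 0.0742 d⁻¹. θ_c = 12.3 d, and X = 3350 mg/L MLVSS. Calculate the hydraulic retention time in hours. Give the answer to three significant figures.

τ ≈ 8.94 h

Steady-state biomass mass balance: V·X·(1 + k_d·θ_c) = Y·Q·(S₀ − S)·θ_c, so V = 0.467 × 41100 × (434 − 18.6) × 12.3 / [3350 × (1 + 0.0742 × 12.3)] = 9.81×10^7 / 6407 = 15306 m³.
τ = V/Q = 15306/41100 = 0.3724 d, or 8.938 h.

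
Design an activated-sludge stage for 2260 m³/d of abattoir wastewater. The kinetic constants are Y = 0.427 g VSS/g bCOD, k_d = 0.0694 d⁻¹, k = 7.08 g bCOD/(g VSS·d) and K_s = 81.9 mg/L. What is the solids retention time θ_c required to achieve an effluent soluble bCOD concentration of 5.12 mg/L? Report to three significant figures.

At the target effluent, Y k S/(K_s+S) = 0.427×7.08×5.12/87.02 = 0.1779 d⁻¹.
Then 1/θ_c = μ − k_d = 0.1779 − 0.0694 = 0.1085 d⁻¹, giving θ_c = 9.219 d.

θ_c ≈ 9.22 d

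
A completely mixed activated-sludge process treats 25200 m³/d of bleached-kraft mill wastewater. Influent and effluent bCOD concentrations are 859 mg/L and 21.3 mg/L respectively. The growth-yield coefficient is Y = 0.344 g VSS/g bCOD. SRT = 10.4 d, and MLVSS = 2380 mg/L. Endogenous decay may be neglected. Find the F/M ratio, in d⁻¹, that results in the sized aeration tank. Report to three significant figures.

Biomass mass balance (decay neglected): V·X = Y·Q·(S₀ − S)·θ_c, so V = 0.344 × 25200 × (859 − 21.3) × 10.4 / 2380 = 31732 m³.
Food-to-microorganism ratio F/M = Q S₀ / (V X) = 25200 × 859 / (31732 × 2380) = 0.2866 d⁻¹.

F/M ≈ 0.287 d⁻¹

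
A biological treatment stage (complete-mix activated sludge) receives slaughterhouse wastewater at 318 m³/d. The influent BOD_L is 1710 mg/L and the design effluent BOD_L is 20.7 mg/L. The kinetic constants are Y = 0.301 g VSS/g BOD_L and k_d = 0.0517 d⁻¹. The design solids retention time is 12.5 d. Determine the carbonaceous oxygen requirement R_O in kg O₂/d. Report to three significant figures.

The observed yield is Y_obs = Y/(1 + k_d·θ_c) = 0.301 / (1 + 0.0517 × 12.5) = 0.301 / 1.646 = 0.1828 g VSS per g BOD_L removed.
ΔS = 1710 − 20.7 = 1689 mg/L, so the substrate removal rate is 318 × 1689/1000 = 537.2 kg BOD_L/d.
Biomass synthesised: P_X = Y_obs × 537.2 = 98.22 kg VSS/d.
R_O = Q·(S₀ − S) − 1.42·P_X = 537.2 − 1.42 × 98.22 = 397.7 kg O₂/d.

R_O ≈ 398 kg O₂/d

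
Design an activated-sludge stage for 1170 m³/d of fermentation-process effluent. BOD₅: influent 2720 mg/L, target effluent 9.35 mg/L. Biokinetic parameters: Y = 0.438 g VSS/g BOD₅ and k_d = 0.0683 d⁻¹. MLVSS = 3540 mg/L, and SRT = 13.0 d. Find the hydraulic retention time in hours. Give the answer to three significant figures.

From the SRT design equation V = Y Q (S₀−S) θ_c / [X (1 + k_d θ_c)] = 0.438 × 1170 × (2720 − 9.35) × 13.0 / [3540 × (1 + 0.0683 × 13.0)] = 1.81×10^7 / 6683 = 2702 m³.
Hydraulic retention time τ = V/Q = 2702 / 1170 = 2.309 d = 55.43 h.

τ ≈ 55.4 h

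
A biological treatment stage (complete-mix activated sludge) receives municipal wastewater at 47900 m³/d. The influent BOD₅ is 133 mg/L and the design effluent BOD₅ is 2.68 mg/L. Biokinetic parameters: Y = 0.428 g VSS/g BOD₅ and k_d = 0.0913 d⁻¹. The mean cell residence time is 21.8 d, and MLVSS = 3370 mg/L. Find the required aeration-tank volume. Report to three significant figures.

From the SRT design equation V = Y Q (S₀−S) θ_c / [X (1 + k_d θ_c)] = 0.428 × 47900 × (133 − 2.68) × 21.8 / [3370 × (1 + 0.0913 × 21.8)] = 5.82×10^7 / 10077 = 5780 m³.

V ≈ 5780 m³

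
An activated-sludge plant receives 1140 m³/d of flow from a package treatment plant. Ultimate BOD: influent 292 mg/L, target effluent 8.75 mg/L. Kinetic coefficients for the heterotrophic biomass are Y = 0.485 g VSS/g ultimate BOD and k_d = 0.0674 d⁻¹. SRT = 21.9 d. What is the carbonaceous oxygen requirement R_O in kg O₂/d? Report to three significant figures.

R_O ≈ 233 kg O₂/d

Observed yield with endogenous decay: Y_obs = Y / (1 + k_d·θ_c) = 0.485 / (1 + 0.0674 × 21.9) = 0.485 / 2.476 = 0.1959 g VSS/g ultimate BOD.
Mass of ultimate BOD removed per day: Q(S₀ − S) = 1140 × 283.2 g/m³ = 322.9 kg/d.
Biomass synthesised: P_X = Y_obs × 322.9 = 63.25 kg VSS/d.
R_O = Q·(S₀ − S) − 1.42·P_X = 322.9 − 1.42 × 63.25 = 233.1 kg O₂/d.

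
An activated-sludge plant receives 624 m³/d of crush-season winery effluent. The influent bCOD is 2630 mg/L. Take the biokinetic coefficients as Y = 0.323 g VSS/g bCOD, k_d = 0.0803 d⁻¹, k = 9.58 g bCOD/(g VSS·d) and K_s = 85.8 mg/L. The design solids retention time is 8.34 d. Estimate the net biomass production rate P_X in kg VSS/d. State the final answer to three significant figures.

For a completely mixed reactor with recycle the Lawrence–McCarty relation gives S = K_s·(1 + k_d·θ_c) / [θ_c·(Y·k − k_d) − 1] = 85.8 × (1 + 0.0803 × 8.34) / [8.34 × (0.323 × 9.58 − 0.0803) − 1] = 143.3 / 24.14 = 5.935 mg/L.
Correct the yield for decay: Y_obs = Y/(1 + k_d θ_c) = 0.323 / (1 + 0.0803 × 8.34) = 0.323 / 1.670 = 0.1934.
Mass of bCOD removed per day: Q(S₀ − S) = 624 × 2624 g/m³ = 1637 kg/d.
Net biomass production P_X = Y_obs × Q·(S₀ − S) = 0.1934 × 1637 = 316.8 kg VSS/d.

P_X ≈ 317 kg VSS/d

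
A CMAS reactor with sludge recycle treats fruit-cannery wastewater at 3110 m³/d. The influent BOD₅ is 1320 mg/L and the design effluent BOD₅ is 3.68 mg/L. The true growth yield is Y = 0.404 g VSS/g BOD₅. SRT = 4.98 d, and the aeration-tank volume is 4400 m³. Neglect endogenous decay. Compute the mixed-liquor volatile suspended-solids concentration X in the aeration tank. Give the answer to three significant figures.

From V·X = Y·Q·(S₀ − S)·θ_c (decay neglected): X = 0.404 × 3110 × (1320 − 3.68) × 4.98 / 4400 = 1872 mg/L.

X ≈ 1870 mg/L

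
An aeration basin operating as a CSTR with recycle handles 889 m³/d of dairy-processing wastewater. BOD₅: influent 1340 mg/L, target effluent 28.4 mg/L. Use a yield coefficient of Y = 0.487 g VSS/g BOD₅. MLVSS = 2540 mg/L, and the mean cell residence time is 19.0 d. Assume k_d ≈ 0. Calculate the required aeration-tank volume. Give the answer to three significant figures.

Biomass mass balance (decay neglected): V·X = Y·Q·(S₀ − S)·θ_c, so V = 0.487 × 889 × (1340 − 28.4) × 19.0 / 2540 = 4248 m³.

V ≈ 4250 m³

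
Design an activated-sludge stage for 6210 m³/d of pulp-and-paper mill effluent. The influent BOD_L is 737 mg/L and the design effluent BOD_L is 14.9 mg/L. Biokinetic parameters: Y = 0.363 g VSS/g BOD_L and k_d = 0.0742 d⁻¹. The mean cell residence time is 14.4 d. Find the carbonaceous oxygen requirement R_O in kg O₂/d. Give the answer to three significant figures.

R_O ≈ 3370 kg O₂/d

Y_obs = Y / (1 + k_d θ_c) = 0.363 / (1 + 0.0742 × 14.4) = 0.363 / 2.068 = 0.1755.
Q·(S₀ − S) = 6210 × (737 − 14.9) × 10⁻³ = 4484 kg/d removed.
Net sludge production P_X = 0.1755 × 4484 = 786.9 kg VSS/d.
Carbonaceous O₂ demand = substrate oxidised − cell-mass equivalent = 4484 − 1.42 × 786.9 = 3367 kg O₂/d.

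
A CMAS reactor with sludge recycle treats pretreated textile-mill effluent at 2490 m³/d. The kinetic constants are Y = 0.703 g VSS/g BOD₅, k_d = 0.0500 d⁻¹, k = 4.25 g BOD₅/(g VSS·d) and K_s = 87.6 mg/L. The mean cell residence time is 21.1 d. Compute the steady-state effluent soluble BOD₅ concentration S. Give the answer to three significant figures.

S ≈ 2.95 mg/L

From the Monod/SRT balance for a CMAS, S = K_s·(1+k_d θ_c)/[θ_c·(Y k − k_d) − 1] = 87.6 × (1 + 0.0500 × 21.1) / [21.1 × (0.703 × 4.25 − 0.0500) − 1] = 180.0 / 60.99 = 2.952 mg/L.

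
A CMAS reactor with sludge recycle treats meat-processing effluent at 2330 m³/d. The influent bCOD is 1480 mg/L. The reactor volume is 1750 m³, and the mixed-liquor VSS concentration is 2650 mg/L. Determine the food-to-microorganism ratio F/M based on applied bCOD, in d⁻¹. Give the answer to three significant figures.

F/M ≈ 0.744 d⁻¹

F/M = applied load / biomass = Q·S₀/(V·X) = 2330 × 1480 / (1750 × 2650) = 0.7436 d⁻¹.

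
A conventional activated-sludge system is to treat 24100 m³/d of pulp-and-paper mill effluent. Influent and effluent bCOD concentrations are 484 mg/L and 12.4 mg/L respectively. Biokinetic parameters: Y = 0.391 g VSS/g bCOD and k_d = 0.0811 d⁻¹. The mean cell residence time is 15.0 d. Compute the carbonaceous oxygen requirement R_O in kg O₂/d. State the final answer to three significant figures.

R_O ≈ 8520 kg O₂/d

Correct the yield for decay: Y_obs = Y/(1 + k_d θ_c) = 0.391 / (1 + 0.0811 × 15.0) = 0.391 / 2.216 = 0.1764.
Mass of bCOD removed per day: Q(S₀ − S) = 24100 × 471.6 g/m³ = 11366 kg/d.
P_X = Y_obs·Q·(S₀ − S) = 0.1764 × 11366 = 2005 kg VSS/d.
Carbonaceous O₂ demand = substrate oxidised − cell-mass equivalent = 11366 − 1.42 × 2005 = 8519 kg O₂/d.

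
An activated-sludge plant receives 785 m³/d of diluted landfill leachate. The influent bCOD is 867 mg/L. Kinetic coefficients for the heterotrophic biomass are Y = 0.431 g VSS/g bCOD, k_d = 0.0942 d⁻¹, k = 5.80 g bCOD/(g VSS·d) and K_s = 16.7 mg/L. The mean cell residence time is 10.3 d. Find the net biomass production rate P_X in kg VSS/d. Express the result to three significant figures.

For a completely mixed reactor with recycle the Lawrence–McCarty relation gives S = K_s·(1 + k_d·θ_c) / [θ_c·(Y·k − k_d) − 1] = 16.7 × (1 + 0.0942 × 10.3) / [10.3 × (0.431 × 5.80 − 0.0942) − 1] = 32.90 / 23.78 = 1.384 mg/L.
The observed yield is Y_obs = Y/(1 + k_d·θ_c) = 0.431 / (1 + 0.0942 × 10.3) = 0.431 / 1.970 = 0.2188 g VSS per g bCOD removed.
Substrate removed = Q·(S₀ − S) = 785 m³/d × (867 − 1.38) g/m³ = 6.8×10^5 g/d = 679.5 kg/d.
Net biomass production P_X = Y_obs × Q·(S₀ − S) = 0.2188 × 679.5 = 148.6 kg VSS/d.

P_X ≈ 149 kg VSS/d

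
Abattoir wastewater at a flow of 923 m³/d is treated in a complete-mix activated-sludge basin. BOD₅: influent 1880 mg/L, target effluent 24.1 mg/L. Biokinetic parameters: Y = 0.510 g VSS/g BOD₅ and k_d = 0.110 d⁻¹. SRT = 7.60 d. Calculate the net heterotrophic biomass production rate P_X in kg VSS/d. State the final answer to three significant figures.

P_X ≈ 476 kg VSS/d

The observed yield is Y_obs = Y/(1 + k_d·θ_c) = 0.510 / (1 + 0.110 × 7.60) = 0.510 / 1.836 = 0.2778 g VSS per g BOD₅ removed.
Mass of BOD₅ removed per day: Q(S₀ − S) = 923 × 1856 g/m³ = 1713 kg/d.
Net biomass production P_X = Y_obs × Q·(S₀ − S) = 0.2778 × 1713 = 475.8 kg VSS/d.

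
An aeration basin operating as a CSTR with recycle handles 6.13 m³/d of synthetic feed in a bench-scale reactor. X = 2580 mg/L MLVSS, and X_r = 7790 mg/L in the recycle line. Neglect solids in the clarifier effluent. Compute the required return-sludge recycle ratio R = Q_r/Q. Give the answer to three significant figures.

Solids balance on the clarifier gives (1+R)X = R·X_r, so R = X/(X_r − X) = 2580 / (7790 − 2580) = 0.4952.

R ≈ 0.495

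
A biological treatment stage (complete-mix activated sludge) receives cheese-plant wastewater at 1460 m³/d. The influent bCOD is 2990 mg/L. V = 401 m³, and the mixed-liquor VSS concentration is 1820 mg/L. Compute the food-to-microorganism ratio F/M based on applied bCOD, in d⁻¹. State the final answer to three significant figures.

F/M = Q·S₀ / (V·X) = 1460 × 2990 / (401.0 × 1820) = 5.981 g bCOD·(g VSS·d)⁻¹.

F/M ≈ 5.98 d⁻¹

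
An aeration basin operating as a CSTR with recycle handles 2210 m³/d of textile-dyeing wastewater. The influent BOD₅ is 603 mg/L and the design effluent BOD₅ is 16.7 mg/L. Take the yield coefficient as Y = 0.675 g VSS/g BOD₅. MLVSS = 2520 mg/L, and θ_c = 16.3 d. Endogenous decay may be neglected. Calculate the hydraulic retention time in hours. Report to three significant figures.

Biomass mass balance (decay neglected): V·X = Y·Q·(S₀ − S)·θ_c, so V = 0.675 × 2210 × (603 − 16.7) × 16.3 / 2520 = 5657 m³.
HRT = V/Q = 5657 m³ / 2210 m³·d⁻¹ = 2.560 d × 24 = 61.44 h.

τ ≈ 61.4 h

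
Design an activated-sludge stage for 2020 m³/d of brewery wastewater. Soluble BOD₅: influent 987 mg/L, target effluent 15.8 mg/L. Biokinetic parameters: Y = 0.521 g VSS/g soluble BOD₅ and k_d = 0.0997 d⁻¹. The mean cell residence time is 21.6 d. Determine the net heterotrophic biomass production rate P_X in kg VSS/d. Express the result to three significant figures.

P_X ≈ 324 kg VSS/d

Y_obs = Y / (1 + k_d θ_c) = 0.521 / (1 + 0.0997 × 21.6) = 0.521 / 3.154 = 0.1652.
Q·(S₀ − S) = 2020 × (987 − 15.8) × 10⁻³ = 1962 kg/d removed.
Net biomass production P_X = Y_obs × Q·(S₀ − S) = 0.1652 × 1962 = 324.1 kg VSS/d.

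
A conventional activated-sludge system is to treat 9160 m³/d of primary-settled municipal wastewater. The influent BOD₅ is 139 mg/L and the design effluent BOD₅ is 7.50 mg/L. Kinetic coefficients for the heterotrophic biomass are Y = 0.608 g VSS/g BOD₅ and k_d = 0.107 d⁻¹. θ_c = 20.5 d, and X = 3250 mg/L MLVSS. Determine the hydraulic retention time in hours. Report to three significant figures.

τ ≈ 3.79 h

Rearranging the biomass balance for a CMAS with decay, V = Y·Q·ΔS·θ_c / [X·(1+k_d θ_c)] = 0.608 × 9160 × (139 − 7.50) × 20.5 / [3250 × (1 + 0.107 × 20.5)] = 1.5×10^7 / 10379 = 1447 m³.
HRT = V/Q = 1447 m³ / 9160 m³·d⁻¹ = 0.1579 d × 24 = 3.790 h.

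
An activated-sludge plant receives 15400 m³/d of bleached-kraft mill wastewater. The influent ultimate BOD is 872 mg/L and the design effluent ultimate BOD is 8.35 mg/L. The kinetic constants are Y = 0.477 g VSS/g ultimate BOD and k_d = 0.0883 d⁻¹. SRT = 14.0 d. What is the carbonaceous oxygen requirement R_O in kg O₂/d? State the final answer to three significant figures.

The observed yield is Y_obs = Y/(1 + k_d·θ_c) = 0.477 / (1 + 0.0883 × 14.0) = 0.477 / 2.236 = 0.2133 g VSS per g ultimate BOD removed.
Substrate removed = Q·(S₀ − S) = 15400 m³/d × (872 − 8.35) g/m³ = 1.33×10^7 g/d = 13300 kg/d.
Biomass synthesised: P_X = Y_obs × 13300 = 2837 kg VSS/d.
R_O = Q·(S₀ − S) − 1.42·P_X = 13300 − 1.42 × 2837 = 9272 kg O₂/d.

R_O ≈ 9270 kg O₂/d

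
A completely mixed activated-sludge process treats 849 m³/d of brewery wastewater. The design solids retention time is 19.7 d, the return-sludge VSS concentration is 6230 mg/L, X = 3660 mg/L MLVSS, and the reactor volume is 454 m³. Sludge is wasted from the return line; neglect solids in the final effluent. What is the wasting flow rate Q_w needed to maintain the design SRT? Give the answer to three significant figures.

Q_w ≈ 13.5 m³/d

Wasting from the return line (neglecting effluent solids): Q_w = V·X / (θ_c·X_r) = 454.0 × 3660 / (19.7 × 6230) = 13.54 m³/d.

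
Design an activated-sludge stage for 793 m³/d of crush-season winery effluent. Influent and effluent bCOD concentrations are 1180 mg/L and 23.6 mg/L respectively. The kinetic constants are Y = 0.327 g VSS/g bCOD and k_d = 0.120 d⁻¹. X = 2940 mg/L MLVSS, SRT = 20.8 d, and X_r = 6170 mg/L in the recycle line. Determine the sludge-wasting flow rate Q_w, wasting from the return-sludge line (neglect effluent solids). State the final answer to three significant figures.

Q_w ≈ 13.9 m³/d

Steady-state biomass mass balance: V·X·(1 + k_d·θ_c) = Y·Q·(S₀ − S)·θ_c, so V = 0.327 × 793 × (1180 − 23.6) × 20.8 / [2940 × (1 + 0.120 × 20.8)] = 6.24×10^6 / 10278 = 606.8 m³.
Q_w = (V·X)/(θ_c X_r) = 606.8 × 2940 / (20.8 × 6170) = 13.90 m³/d.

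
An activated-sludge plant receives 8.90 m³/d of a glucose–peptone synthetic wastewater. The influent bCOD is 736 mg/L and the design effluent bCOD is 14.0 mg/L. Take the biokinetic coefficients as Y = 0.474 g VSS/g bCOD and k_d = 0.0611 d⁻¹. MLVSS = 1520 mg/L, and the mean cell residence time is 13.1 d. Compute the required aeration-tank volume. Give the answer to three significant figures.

Steady-state biomass mass balance: V·X·(1 + k_d·θ_c) = Y·Q·(S₀ − S)·θ_c, so V = 0.474 × 8.90 × (736 − 14.0) × 13.1 / [1520 × (1 + 0.0611 × 13.1)] = 3.99×10^4 / 2737 = 14.58 m³.

V ≈ 14.6 m³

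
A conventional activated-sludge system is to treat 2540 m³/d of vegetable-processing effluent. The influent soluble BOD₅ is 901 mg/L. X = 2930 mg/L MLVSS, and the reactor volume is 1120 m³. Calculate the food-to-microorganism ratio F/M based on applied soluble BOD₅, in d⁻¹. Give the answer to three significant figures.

F/M = Q·S₀ / (V·X) = 2540 × 901 / (1120 × 2930) = 0.6974 g soluble BOD₅·(g VSS·d)⁻¹.

F/M ≈ 0.697 d⁻¹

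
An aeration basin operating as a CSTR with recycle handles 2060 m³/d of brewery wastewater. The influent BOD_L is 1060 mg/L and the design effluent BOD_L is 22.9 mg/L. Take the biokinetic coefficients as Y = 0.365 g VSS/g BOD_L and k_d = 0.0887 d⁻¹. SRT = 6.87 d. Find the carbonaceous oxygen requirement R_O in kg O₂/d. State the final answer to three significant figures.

R_O ≈ 1450 kg O₂/d

Observed yield with endogenous decay: Y_obs = Y / (1 + k_d·θ_c) = 0.365 / (1 + 0.0887 × 6.87) = 0.365 / 1.609 = 0.2268 g VSS/g BOD_L.
ΔS = 1060 − 22.9 = 1037 mg/L, so the substrate removal rate is 2060 × 1037/1000 = 2136 kg BOD_L/d.
Net sludge production P_X = 0.2268 × 2136 = 484.5 kg VSS/d.
R_O = Q·(S₀ − S) − 1.42·P_X = 2136 − 1.42 × 484.5 = 1448 kg O₂/d.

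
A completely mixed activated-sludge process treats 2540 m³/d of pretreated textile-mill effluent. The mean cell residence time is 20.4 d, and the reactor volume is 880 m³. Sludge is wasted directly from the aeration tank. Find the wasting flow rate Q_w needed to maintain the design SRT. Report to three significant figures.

Q_w ≈ 43.1 m³/d

With mixed-liquor wasting, θ_c = V/Q_w, so Q_w = V/θ_c = 880.0/20.4 = 43.14 m³/d.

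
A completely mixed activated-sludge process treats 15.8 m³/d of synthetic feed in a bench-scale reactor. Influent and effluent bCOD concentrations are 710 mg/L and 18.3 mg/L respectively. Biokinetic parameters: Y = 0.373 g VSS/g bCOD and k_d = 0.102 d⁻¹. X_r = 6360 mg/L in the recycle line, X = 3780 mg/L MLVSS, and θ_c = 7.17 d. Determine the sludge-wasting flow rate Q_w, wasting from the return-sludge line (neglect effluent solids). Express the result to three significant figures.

Q_w ≈ 0.370 m³/d

Rearranging the biomass balance for a CMAS with decay, V = Y·Q·ΔS·θ_c / [X·(1+k_d θ_c)] = 0.373 × 15.8 × (710 − 18.3) × 7.17 / [3780 × (1 + 0.102 × 7.17)] = 2.92×10^4 / 6544 = 4.466 m³.
θ_c = V·X/(Q_w·X_r) when wasting from the recycle, so Q_w = V·X/(θ_c·X_r) = 4.466 × 3780 / (7.17 × 6360) = 0.3702 m³/d.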